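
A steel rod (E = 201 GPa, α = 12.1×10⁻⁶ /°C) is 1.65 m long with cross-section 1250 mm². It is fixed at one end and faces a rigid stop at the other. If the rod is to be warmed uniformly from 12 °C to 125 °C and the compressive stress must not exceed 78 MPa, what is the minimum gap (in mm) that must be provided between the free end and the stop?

Free expansion if unrestrained: δ_free = αΔT L = 12.1×10⁻⁶ × 113 × 1650 = 2.256 mm.
At the allowable stress the elastic shortening the wall may impose is σL/E = 78 × 1650 / (201×10³) = 0.6403 mm.
So the gap has to take up the difference, g_min = δ_free − σL/E = 2.256 − 0.6403 = 1.616 mm.

g ≈ 1.62 mm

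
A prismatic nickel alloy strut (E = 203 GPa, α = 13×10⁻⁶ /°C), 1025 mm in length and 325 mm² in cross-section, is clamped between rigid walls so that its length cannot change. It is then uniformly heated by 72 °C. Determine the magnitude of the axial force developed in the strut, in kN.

The ends cannot move, so σ = EαΔT = 203×10³ × 13×10⁻⁶ × 72 = 190 MPa.
Then P = σA = 190 × 325 mm² = 61.75 kN, compressive.

P ≈ 61.8 kN (compressive)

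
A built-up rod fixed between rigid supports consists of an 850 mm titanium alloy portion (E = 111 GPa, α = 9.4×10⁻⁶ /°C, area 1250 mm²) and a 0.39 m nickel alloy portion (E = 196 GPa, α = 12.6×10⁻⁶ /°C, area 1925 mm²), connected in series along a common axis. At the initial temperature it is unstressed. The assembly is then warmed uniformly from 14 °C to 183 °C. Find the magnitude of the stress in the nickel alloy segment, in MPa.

σ ≈ 158 MPa (compressive)

With the walls removed the bar would change length by δ_free = Σ αᵢΔT Lᵢ = 9.4×10⁻⁶×169×850 + 12.6×10⁻⁶×169×390 = 2.181 mm.
Since the ends are fixed, an axial force P builds up, equal in every segment, with P · Σ Lᵢ/(AᵢEᵢ) = δ_free.
Σ Lᵢ/(AᵢEᵢ) = 850/(1250×111×10³) + 390/(1925×196×10³) = 7.16×10⁻⁶ mm/N.
P = 2.181 / 7.16×10⁻⁶ = 304600 N = 304.6 kN, compressive.
σ_{nickel alloy} = P / A = 304600 / 1925 = 158.2 MPa.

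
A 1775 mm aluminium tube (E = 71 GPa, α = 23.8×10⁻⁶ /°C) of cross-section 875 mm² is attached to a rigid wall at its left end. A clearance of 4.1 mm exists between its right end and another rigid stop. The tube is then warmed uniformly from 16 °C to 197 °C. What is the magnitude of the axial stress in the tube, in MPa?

If the wall were absent the tube would grow by αΔT L = 23.8×10⁻⁶ × 181 × 1775 = 7.646 mm.
This exceeds the 4.1 mm gap, so the wall pushes back. The portion of expansion that must be recovered elastically is δ_free − gap = 7.646 − 4.1 = 3.546 mm.
That suppressed elongation corresponds to σ = E·Δ/L = 71×10³ × 3.546/1775 = 141.9 MPa.

σ ≈ 142 MPa (compressive)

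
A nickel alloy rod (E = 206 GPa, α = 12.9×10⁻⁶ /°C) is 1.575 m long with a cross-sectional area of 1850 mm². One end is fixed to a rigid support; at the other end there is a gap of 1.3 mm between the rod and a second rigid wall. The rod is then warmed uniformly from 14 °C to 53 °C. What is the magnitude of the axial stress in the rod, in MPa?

σ ≈ 0 MPa

If the wall were absent the rod would grow by αΔT L = 12.9×10⁻⁶ × 39 × 1575 = 0.7924 mm.
Since δ_free = 0.792 mm is less than the 1.3 mm gap, the rod never touches the wall. No axial force develops.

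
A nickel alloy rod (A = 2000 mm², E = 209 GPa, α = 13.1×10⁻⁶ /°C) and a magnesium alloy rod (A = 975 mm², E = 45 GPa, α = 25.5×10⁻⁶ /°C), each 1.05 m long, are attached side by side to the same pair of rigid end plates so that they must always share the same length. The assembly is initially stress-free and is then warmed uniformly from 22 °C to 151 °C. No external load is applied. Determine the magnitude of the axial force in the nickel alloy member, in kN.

P ≈ 63.5 kN (tensile in the nickel alloy)

Both members must finish at the same length. With the larger α, the magnesium alloy tends to over-expand; the plates restrain it, putting the magnesium alloy in compression and the nickel alloy in tension. With no external load the two internal forces are equal and opposite, magnitude P.
Setting the final lengths equal and cancelling L: (α₁ − α₂)ΔT = P/(A₁E₁) + P/(A₂E₂).
|α₁ − α₂|·ΔT = 12.4×10⁻⁶ × 129 = 0.0016.
1/(A₁E₁) + 1/(A₂E₂) = 1/(2000×209×10³) + 1/(975×45×10³) = 2.518×10⁻⁸ N⁻¹.
P = 0.0016 / 2.518×10⁻⁸ = 63520 N = 63.52 kN.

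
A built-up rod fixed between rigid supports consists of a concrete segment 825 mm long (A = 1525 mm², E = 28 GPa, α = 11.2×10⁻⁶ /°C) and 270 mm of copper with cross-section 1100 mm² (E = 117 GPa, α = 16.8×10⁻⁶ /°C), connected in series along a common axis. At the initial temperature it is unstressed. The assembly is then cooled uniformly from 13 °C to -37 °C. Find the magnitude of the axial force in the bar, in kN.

P ≈ 32.2 kN (tensile)

With the walls removed the bar would change length by δ_free = Σ αᵢΔT Lᵢ = 11.2×10⁻⁶×50×825 + 16.8×10⁻⁶×50×270 = 0.6888 mm.
The rigid supports impose zero overall length change; the single axial force P common to all segments must satisfy P Σ Lᵢ/(AᵢEᵢ) = δ_free.
Σ Lᵢ/(AᵢEᵢ) = 825/(1525×28×10³) + 270/(1100×117×10³) = 2.142×10⁻⁵ mm/N.
P = 0.6888 / 2.142×10⁻⁵ = 32160 N = 32.16 kN, tensile.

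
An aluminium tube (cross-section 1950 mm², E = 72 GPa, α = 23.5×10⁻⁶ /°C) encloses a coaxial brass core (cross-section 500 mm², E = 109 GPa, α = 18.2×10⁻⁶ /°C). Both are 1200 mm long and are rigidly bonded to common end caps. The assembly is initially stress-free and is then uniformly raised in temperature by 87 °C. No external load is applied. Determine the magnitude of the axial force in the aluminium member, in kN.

Equilibrium of a rigid end plate with no external load gives equal and opposite internal forces ±P in the two members. Since α_{aluminium} > α_{brass}, heating drives the aluminium into compression and the brass into tension.
Compatibility of the two members (thermal + elastic change equal): (α₁ − α₂)ΔT = P·[1/(A₁E₁) + 1/(A₂E₂)].
|α₁ − α₂|·ΔT = 5.3×10⁻⁶ × 87 = 0.0004611.
1/(A₁E₁) + 1/(A₂E₂) = 1/(1950×72×10³) + 1/(500×109×10³) = 2.547×10⁻⁸ N⁻¹.
So P = 0.0004611 / 2.547×10⁻⁸ = 18.1 kN.

P ≈ 18.1 kN (compressive in the aluminium)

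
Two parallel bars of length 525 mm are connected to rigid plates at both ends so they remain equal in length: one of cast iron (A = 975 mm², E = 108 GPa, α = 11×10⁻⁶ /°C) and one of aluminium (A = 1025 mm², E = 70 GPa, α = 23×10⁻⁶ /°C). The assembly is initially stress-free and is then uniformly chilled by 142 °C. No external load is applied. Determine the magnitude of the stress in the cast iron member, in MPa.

σ ≈ 74.6 MPa (compressive)

Equilibrium of a rigid end plate with no external load gives equal and opposite internal forces ±P in the two members. Since α_{aluminium} > α_{cast iron}, cooling drives the aluminium into tension and the cast iron into compression.
Equating the net (thermal + elastic) strains gives |α₁ − α₂|·ΔT = P·[1/(A₁E₁) + 1/(A₂E₂)].
|α₁ − α₂|·ΔT = 12×10⁻⁶ × 142 = 0.001704.
1/(A₁E₁) + 1/(A₂E₂) = 1/(975×108×10³) + 1/(1025×70×10³) = 2.343×10⁻⁸ N⁻¹.
So P = 0.001704 / 2.343×10⁻⁸ = 72.71 kN.
σ_{cast iron} = P/A₁ = 72710/975 = 74.58 MPa, compressive.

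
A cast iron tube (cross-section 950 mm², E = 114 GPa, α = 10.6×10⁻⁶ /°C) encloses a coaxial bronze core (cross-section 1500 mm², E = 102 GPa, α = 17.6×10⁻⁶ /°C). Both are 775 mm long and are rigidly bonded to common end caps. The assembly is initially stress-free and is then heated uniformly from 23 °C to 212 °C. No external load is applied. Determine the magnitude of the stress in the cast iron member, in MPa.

Equilibrium of a rigid end plate with no external load gives equal and opposite internal forces ±P in the two members. Since α_{bronze} > α_{cast iron}, heating drives the bronze into compression and the cast iron into tension.
Equating the net (thermal + elastic) strains gives |α₁ − α₂|·ΔT = P·[1/(A₁E₁) + 1/(A₂E₂)].
|α₁ − α₂|·ΔT = 7×10⁻⁶ × 189 = 0.001323.
1/(A₁E₁) + 1/(A₂E₂) = 1/(950×114×10³) + 1/(1500×102×10³) = 1.577×10⁻⁸ N⁻¹.
P = 0.001323 / 1.577×10⁻⁸ = 83900 N = 83.9 kN.
σ_{cast iron} = P/A₁ = 83900/950 = 88.31 MPa, tensile.

σ ≈ 88.3 MPa (tensile)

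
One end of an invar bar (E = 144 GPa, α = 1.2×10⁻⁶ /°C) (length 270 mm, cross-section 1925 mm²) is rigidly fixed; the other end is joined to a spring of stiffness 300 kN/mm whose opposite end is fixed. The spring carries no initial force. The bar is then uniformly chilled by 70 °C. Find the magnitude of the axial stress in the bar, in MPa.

σ ≈ 2.74 MPa (tensile)

If the spring were absent the bar would shorten by αΔT L = 1.2×10⁻⁶ × 70 × 270 = 0.02268 mm.
Let P be the tensile force in the spring. The bar extends elastically by PL/(AE) and the spring stretches by P/k; together these equal δ_free.
So P = δ_free / [L/(AE) + 1/k] = 0.02268 / [ 270/(1925×144×10³) + 1/(300×10³) ].
P = 0.02268 / 4.307×10⁻⁶ = 5265 N.
σ = P/A = 5265/1925 = 2.735 MPa.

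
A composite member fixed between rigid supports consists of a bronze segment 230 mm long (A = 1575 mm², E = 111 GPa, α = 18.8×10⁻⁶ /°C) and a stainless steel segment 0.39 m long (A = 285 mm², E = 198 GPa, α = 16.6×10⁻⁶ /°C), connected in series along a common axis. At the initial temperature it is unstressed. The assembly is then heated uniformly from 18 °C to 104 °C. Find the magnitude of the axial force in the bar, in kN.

Free thermal expansion of the whole bar: Σ αᵢΔT Lᵢ = 18.8×10⁻⁶×86×230 + 16.6×10⁻⁶×86×390 = 0.9286 mm.
The rigid supports impose zero overall length change; the single axial force P common to all segments must satisfy P Σ Lᵢ/(AᵢEᵢ) = δ_free.
Σ Lᵢ/(AᵢEᵢ) = 230/(1575×111×10³) + 390/(285×198×10³) = 8.227×10⁻⁶ mm/N.
So P = 0.9286 / 8.227×10⁻⁶ = 112.9 kN, compressive.

P ≈ 113 kN (compressive)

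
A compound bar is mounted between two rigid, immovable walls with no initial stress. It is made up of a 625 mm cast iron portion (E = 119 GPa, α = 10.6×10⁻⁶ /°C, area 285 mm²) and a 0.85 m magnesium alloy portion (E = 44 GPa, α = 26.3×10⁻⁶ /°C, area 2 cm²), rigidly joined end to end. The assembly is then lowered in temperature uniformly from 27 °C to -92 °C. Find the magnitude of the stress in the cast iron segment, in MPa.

If the supports were absent, the total length change would be Σ αᵢΔT Lᵢ = 10.6×10⁻⁶×119×625 + 26.3×10⁻⁶×119×850 = 3.449 mm.
The walls prevent any net length change, so an axial force P (same in every segment) develops. Compatibility: P · Σ Lᵢ/(AᵢEᵢ) = δ_free.
The series flexibility is Σ Lᵢ/(AᵢEᵢ) = 625/(285×119×10³) + 850/(200×44×10³) = 0.000115 mm/N.
So P = 3.449 / 0.000115 = 29.98 kN, tensile.
σ_{cast iron} = P / A = 29980 / 285 = 105.2 MPa.

σ ≈ 105 MPa (tensile)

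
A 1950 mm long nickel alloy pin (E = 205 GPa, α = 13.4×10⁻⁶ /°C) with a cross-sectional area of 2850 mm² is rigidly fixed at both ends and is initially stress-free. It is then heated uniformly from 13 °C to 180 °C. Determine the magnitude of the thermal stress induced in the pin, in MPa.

σ ≈ 459 MPa (compressive)

Because both ends are immovable the net strain is zero, and the suppressed thermal strain is αΔT = 13.4×10⁻⁶ × 167 = 2237.8×10⁻⁶.
The stress required to suppress this strain is σ = Eε = 205×10³ × 2237.8×10⁻⁶ = 458.7 MPa, compressive since the pin is trying to expand.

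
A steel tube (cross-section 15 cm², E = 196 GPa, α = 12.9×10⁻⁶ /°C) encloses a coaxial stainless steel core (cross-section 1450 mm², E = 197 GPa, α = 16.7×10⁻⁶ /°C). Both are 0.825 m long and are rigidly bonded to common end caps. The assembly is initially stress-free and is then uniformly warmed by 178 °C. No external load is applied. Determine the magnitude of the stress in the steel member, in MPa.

Equilibrium of a rigid end plate with no external load gives equal and opposite internal forces ±P in the two members. Since α_{stainless steel} > α_{steel}, heating drives the stainless steel into compression and the steel into tension.
Setting the final lengths equal and cancelling L: (α₁ − α₂)ΔT = P/(A₁E₁) + P/(A₂E₂).
|α₁ − α₂|·ΔT = 3.8×10⁻⁶ × 178 = 0.0006764.
1/(A₁E₁) + 1/(A₂E₂) = 1/(1500×196×10³) + 1/(1450×197×10³) = 6.902×10⁻⁹ N⁻¹.
So P = 0.0006764 / 6.902×10⁻⁹ = 98 kN.
σ_{steel} = P/A₁ = 98000/1500 = 65.33 MPa, tensile.

σ ≈ 65.3 MPa (tensile)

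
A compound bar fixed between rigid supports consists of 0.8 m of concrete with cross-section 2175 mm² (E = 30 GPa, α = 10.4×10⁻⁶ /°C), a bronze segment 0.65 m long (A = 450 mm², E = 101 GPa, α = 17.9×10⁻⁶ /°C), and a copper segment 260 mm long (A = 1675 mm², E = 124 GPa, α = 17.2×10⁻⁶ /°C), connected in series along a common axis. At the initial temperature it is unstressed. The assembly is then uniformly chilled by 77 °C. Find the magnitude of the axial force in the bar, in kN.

P ≈ 67.6 kN (tensile)

If the supports were absent, the total length change would be Σ αᵢΔT Lᵢ = 10.4×10⁻⁶×77×800 + 17.9×10⁻⁶×77×650 + 17.2×10⁻⁶×77×260 = 1.881 mm.
The walls prevent any net length change, so an axial force P (same in every segment) develops. Compatibility: P · Σ Lᵢ/(AᵢEᵢ) = δ_free.
Σ Lᵢ/(AᵢEᵢ) = 800/(2175×30×10³) + 650/(450×101×10³) + 260/(1675×124×10³) = 2.781×10⁻⁵ mm/N.
P = 1.881 / 2.781×10⁻⁵ = 67620 N = 67.62 kN, tensile.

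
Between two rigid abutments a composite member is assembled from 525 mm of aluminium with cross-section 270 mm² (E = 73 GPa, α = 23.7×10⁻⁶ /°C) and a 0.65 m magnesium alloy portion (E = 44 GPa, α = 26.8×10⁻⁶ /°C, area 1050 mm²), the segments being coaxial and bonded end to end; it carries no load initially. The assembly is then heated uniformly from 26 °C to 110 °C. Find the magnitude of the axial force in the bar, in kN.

Free thermal expansion of the whole bar: Σ αᵢΔT Lᵢ = 23.7×10⁻⁶×84×525 + 26.8×10⁻⁶×84×650 = 2.508 mm.
The rigid supports impose zero overall length change; the single axial force P common to all segments must satisfy P Σ Lᵢ/(AᵢEᵢ) = δ_free.
Σ Lᵢ/(AᵢEᵢ) = 525/(270×73×10³) + 650/(1050×44×10³) = 4.071×10⁻⁵ mm/N.
Hence P = δ_free / Σ(L/AE) = 2.508/4.071×10⁻⁵ = 61.62 kN (compressive).

P ≈ 61.6 kN (compressive)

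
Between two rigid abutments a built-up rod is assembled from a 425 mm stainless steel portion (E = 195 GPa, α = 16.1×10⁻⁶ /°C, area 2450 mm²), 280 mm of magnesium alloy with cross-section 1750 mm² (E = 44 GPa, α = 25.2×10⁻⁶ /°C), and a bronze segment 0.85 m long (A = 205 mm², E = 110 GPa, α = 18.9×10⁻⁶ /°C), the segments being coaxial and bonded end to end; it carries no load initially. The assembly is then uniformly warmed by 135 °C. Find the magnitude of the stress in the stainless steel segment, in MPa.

If the supports were absent, the total length change would be Σ αᵢΔT Lᵢ = 16.1×10⁻⁶×135×425 + 25.2×10⁻⁶×135×280 + 18.9×10⁻⁶×135×850 = 4.045 mm.
Since the ends are fixed, an axial force P builds up, equal in every segment, with P · Σ Lᵢ/(AᵢEᵢ) = δ_free.
Σ Lᵢ/(AᵢEᵢ) = 425/(2450×195×10³) + 280/(1750×44×10³) + 850/(205×110×10³) = 4.222×10⁻⁵ mm/N.
P = 4.045 / 4.222×10⁻⁵ = 95810 N = 95.81 kN, compressive.
σ_{stainless steel} = P / A = 95810 / 2450 = 39.11 MPa.

σ ≈ 39.1 MPa (compressive)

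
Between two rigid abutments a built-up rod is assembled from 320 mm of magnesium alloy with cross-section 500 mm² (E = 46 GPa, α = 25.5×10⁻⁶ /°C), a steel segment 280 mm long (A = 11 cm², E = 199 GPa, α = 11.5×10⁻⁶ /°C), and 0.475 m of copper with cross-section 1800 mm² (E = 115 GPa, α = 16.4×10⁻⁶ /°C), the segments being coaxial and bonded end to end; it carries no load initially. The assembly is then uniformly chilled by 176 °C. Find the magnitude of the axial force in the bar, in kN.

Free thermal contraction of the whole bar: Σ αᵢΔT Lᵢ = 25.5×10⁻⁶×176×320 + 11.5×10⁻⁶×176×280 + 16.4×10⁻⁶×176×475 = 3.374 mm.
The walls prevent any net length change, so an axial force P (same in every segment) develops. Compatibility: P · Σ Lᵢ/(AᵢEᵢ) = δ_free.
The series flexibility is Σ Lᵢ/(AᵢEᵢ) = 320/(500×46×10³) + 280/(1100×199×10³) + 475/(1800×115×10³) = 1.749×10⁻⁵ mm/N.
P = 3.374 / 1.749×10⁻⁵ = 192900 N = 192.9 kN, tensile.

P ≈ 193 kN (tensile)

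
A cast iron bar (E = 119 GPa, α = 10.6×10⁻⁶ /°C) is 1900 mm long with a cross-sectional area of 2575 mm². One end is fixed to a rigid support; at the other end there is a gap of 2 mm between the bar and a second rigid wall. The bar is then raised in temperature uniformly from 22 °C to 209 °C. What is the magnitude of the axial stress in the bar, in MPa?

If the wall were absent the bar would grow by αΔT L = 10.6×10⁻⁶ × 187 × 1900 = 3.766 mm.
This exceeds the 2 mm gap, so the wall pushes back. The portion of expansion that must be recovered elastically is δ_free − gap = 3.766 − 2 = 1.766 mm.
So σ = E(δ_free − g)/L = 119×10³ × 1.766/1900 = 110.6 MPa.

σ ≈ 111 MPa (compressive)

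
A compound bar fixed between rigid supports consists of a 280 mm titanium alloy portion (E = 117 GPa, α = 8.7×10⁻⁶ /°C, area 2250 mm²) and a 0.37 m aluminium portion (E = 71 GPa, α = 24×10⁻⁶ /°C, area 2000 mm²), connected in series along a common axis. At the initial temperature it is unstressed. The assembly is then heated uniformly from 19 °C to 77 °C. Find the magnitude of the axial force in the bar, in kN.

P ≈ 179 kN (compressive)

With the walls removed the bar would change length by δ_free = Σ αᵢΔT Lᵢ = 8.7×10⁻⁶×58×280 + 24×10⁻⁶×58×370 = 0.6563 mm.
The walls prevent any net length change, so an axial force P (same in every segment) develops. Compatibility: P · Σ Lᵢ/(AᵢEᵢ) = δ_free.
Σ Lᵢ/(AᵢEᵢ) = 280/(2250×117×10³) + 370/(2000×71×10³) = 3.669×10⁻⁶ mm/N.
So P = 0.6563 / 3.669×10⁻⁶ = 178.9 kN, compressive.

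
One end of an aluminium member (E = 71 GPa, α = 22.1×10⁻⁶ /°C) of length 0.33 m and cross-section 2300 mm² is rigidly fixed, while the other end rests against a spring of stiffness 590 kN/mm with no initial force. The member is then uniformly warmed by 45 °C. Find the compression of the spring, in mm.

δ ≈ 0.15 mm

If the spring were absent the member would lengthen by αΔT L = 22.1×10⁻⁶ × 45 × 330 = 0.3282 mm.
With a force P in the spring, the elastic change of the member is PL/(AE) and that of the spring is P/k; compatibility requires their sum to equal δ_free.
P [ L/(AE) + 1/k ] = δ_free → P [ 330/(2300×71×10³) + 1/(590×10³) ] = 0.3282.
P = 0.3282 / 3.716×10⁻⁶ = 88320 N.
Spring compression = P/k = 88320/(590×10³) = 0.1497 mm.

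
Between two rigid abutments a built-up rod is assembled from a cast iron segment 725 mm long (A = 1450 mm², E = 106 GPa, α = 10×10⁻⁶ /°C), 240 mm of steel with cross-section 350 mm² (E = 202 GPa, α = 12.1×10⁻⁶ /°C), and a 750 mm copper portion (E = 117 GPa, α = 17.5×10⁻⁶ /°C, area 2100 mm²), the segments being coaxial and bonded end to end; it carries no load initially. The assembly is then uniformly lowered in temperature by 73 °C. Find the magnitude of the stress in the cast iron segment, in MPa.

If the supports were absent, the total length change would be Σ αᵢΔT Lᵢ = 10×10⁻⁶×73×725 + 12.1×10⁻⁶×73×240 + 17.5×10⁻⁶×73×750 = 1.699 mm.
The walls prevent any net length change, so an axial force P (same in every segment) develops. Compatibility: P · Σ Lᵢ/(AᵢEᵢ) = δ_free.
Σ Lᵢ/(AᵢEᵢ) = 725/(1450×106×10³) + 240/(350×202×10³) + 750/(2100×117×10³) = 1.116×10⁻⁵ mm/N.
Hence P = δ_free / Σ(L/AE) = 1.699/1.116×10⁻⁵ = 152.2 kN (tensile).
σ_{cast iron} = P / A = 152200 / 1450 = 105 MPa.

σ ≈ 105 MPa (tensile)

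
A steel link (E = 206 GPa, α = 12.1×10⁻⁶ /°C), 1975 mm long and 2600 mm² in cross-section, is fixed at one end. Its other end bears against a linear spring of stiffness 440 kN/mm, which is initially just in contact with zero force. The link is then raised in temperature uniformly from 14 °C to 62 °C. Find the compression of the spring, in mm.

δ ≈ 0.437 mm

If the spring were absent the link would lengthen by αΔT L = 12.1×10⁻⁶ × 48 × 1975 = 1.147 mm.
Let P be the compressive force at the spring. The link shortens elastically by PL/(AE) and the spring compresses by P/k; together these equal δ_free.
So P = δ_free / [L/(AE) + 1/k] = 1.147 / [ 1975/(2600×206×10³) + 1/(440×10³) ].
P = 1.147 / 5.96×10⁻⁶ = 192500 N.
Spring compression = P/k = 192500/(440×10³) = 0.4374 mm.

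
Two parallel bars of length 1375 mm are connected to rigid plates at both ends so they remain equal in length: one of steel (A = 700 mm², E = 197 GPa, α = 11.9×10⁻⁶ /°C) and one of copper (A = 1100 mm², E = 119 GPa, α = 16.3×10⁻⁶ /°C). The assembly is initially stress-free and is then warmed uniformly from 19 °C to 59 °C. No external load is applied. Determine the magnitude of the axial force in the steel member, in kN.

Equilibrium of a rigid end plate with no external load gives equal and opposite internal forces ±P in the two members. Since α_{copper} > α_{steel}, heating drives the copper into compression and the steel into tension.
Setting the final lengths equal and cancelling L: (α₁ − α₂)ΔT = P/(A₁E₁) + P/(A₂E₂).
|α₁ − α₂|·ΔT = 4.4×10⁻⁶ × 40 = 0.000176.
1/(A₁E₁) + 1/(A₂E₂) = 1/(700×197×10³) + 1/(1100×119×10³) = 1.489×10⁻⁸ N⁻¹.
So P = 0.000176 / 1.489×10⁻⁸ = 11.82 kN.

P ≈ 11.8 kN (tensile in the steel)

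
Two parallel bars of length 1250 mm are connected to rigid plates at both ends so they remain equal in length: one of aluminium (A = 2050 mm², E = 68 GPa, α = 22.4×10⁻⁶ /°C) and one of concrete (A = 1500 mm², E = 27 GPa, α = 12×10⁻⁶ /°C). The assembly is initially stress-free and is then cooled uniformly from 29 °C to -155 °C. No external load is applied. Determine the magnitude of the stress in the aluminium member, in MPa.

σ ≈ 29.3 MPa (tensile)

The aluminium has the larger α, so on cooling it would change length more than the concrete if both were free. The rigid plates force a common final length, so the aluminium is put into tension and the concrete into compression, with equal and opposite forces P (no external load).
Setting the final lengths equal and cancelling L: (α₁ − α₂)ΔT = P/(A₁E₁) + P/(A₂E₂).
|α₁ − α₂|·ΔT = 10.4×10⁻⁶ × 184 = 0.001914.
1/(A₁E₁) + 1/(A₂E₂) = 1/(2050×68×10³) + 1/(1500×27×10³) = 3.186×10⁻⁸ N⁻¹.
P = 0.001914 / 3.186×10⁻⁸ = 60050 N = 60.05 kN.
σ_{aluminium} = P/A₁ = 60050/2050 = 29.29 MPa, tensile.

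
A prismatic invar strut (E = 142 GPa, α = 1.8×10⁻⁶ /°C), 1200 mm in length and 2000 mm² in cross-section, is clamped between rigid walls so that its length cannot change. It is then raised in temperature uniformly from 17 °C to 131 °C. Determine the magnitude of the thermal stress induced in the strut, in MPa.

With length fixed, the mechanical strain must cancel the thermal strain αΔT = 1.8×10⁻⁶ × 114 = 205.2×10⁻⁶.
The stress required to suppress this strain is σ = Eε = 142×10³ × 205.2×10⁻⁶ = 29.14 MPa, compressive since the strut is trying to expand.

σ ≈ 29.1 MPa (compressive)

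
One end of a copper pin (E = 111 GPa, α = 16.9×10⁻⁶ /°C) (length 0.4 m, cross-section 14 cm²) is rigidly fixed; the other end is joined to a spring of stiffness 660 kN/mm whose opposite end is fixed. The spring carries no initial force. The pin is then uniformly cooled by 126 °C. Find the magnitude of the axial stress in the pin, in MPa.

σ ≈ 149 MPa (tensile)

The unrestrained thermal change is αΔT L = 16.9×10⁻⁶ × 126 × 400 = 0.8518 mm.
With a force P in the spring, the elastic change of the pin is PL/(AE) and that of the spring is P/k; compatibility requires their sum to equal δ_free.
P [ L/(AE) + 1/k ] = δ_free → P [ 400/(1400×111×10³) + 1/(660×10³) ] = 0.8518.
P = 0.8518 / 4.089×10⁻⁶ = 208300 N.
σ = P/A = 208300/1400 = 148.8 MPa.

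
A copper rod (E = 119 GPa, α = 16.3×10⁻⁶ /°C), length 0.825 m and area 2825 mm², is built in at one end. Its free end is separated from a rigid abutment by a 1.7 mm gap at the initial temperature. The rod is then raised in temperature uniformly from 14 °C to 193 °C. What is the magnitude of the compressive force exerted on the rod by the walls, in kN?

P ≈ 288 kN

If the wall were absent the rod would grow by αΔT L = 16.3×10⁻⁶ × 179 × 825 = 2.407 mm.
This exceeds the 1.7 mm gap, so the wall pushes back. The portion of expansion that must be recovered elastically is δ_free − gap = 2.407 − 1.7 = 0.7071 mm.
Compatibility: PL/(AE) = 0.7071 mm, so σ = P/A = E × (0.7071/825) = 102 MPa.
P = σA = 102 × 2825 = 288.1 kN.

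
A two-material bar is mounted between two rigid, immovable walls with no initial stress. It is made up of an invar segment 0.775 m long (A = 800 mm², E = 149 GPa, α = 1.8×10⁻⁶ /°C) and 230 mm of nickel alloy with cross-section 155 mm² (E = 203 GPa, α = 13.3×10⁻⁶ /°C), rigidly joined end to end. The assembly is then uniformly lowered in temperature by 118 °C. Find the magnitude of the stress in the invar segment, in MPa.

σ ≈ 47.6 MPa (tensile)

With the walls removed the bar would change length by δ_free = Σ αᵢΔT Lᵢ = 1.8×10⁻⁶×118×775 + 13.3×10⁻⁶×118×230 = 0.5256 mm.
The rigid supports impose zero overall length change; the single axial force P common to all segments must satisfy P Σ Lᵢ/(AᵢEᵢ) = δ_free.
The series flexibility is Σ Lᵢ/(AᵢEᵢ) = 775/(800×149×10³) + 230/(155×203×10³) = 1.381×10⁻⁵ mm/N.
So P = 0.5256 / 1.381×10⁻⁵ = 38.05 kN, tensile.
σ_{invar} = P / A = 38050 / 800 = 47.57 MPa.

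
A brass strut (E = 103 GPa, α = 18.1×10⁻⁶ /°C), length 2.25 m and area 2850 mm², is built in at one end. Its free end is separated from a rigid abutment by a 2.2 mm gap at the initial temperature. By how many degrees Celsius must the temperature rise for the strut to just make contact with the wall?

ΔT ≈ 54 °C

The gap closes when αΔT L = 2.2 mm, since the strut is still unstressed at that instant.
ΔT = 2.2 / (18.1×10⁻⁶ × 2250) = 54.02 °C.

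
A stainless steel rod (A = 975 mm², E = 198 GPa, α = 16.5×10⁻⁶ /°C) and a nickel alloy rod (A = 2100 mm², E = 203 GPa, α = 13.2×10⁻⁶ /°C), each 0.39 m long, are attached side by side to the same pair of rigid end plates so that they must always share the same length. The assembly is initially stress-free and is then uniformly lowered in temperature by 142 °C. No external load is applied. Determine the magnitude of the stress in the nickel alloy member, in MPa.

Both members must finish at the same length. With the larger α, the stainless steel tends to over-contract; the plates restrain it, putting the stainless steel in tension and the nickel alloy in compression. With no external load the two internal forces are equal and opposite, magnitude P.
Setting the final lengths equal and cancelling L: (α₁ − α₂)ΔT = P/(A₁E₁) + P/(A₂E₂).
|α₁ − α₂|·ΔT = 3.3×10⁻⁶ × 142 = 0.0004686.
1/(A₁E₁) + 1/(A₂E₂) = 1/(975×198×10³) + 1/(2100×203×10³) = 7.526×10⁻⁹ N⁻¹.
P = 0.0004686 / 7.526×10⁻⁹ = 62270 N = 62.27 kN.
σ_{nickel alloy} = P/A₂ = 62270/2100 = 29.65 MPa, compressive.

σ ≈ 29.7 MPa (compressive)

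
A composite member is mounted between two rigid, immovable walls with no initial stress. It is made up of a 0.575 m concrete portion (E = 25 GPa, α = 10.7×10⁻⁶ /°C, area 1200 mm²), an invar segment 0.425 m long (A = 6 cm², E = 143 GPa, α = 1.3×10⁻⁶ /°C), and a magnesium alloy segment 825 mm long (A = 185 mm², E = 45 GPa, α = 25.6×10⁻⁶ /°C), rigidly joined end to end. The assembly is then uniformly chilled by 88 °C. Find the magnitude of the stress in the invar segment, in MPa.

σ ≈ 33.1 MPa (tensile)

Free thermal contraction of the whole bar: Σ αᵢΔT Lᵢ = 10.7×10⁻⁶×88×575 + 1.3×10⁻⁶×88×425 + 25.6×10⁻⁶×88×825 = 2.449 mm.
The walls prevent any net length change, so an axial force P (same in every segment) develops. Compatibility: P · Σ Lᵢ/(AᵢEᵢ) = δ_free.
The series flexibility is Σ Lᵢ/(AᵢEᵢ) = 575/(1200×25×10³) + 425/(600×143×10³) + 825/(185×45×10³) = 0.0001232 mm/N.
P = 2.449 / 0.0001232 = 19870 N = 19.87 kN, tensile.
σ_{invar} = P / A = 19870 / 600 = 33.12 MPa.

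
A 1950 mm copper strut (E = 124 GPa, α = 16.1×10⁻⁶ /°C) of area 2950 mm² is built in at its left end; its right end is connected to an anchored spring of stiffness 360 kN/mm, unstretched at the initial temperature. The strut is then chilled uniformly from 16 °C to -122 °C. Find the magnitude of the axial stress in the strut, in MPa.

If the spring were absent the strut would shorten by αΔT L = 16.1×10⁻⁶ × 138 × 1950 = 4.333 mm.
Let P be the tensile force in the spring. The strut extends elastically by PL/(AE) and the spring stretches by P/k; together these equal δ_free.
So P = δ_free / [L/(AE) + 1/k] = 4.333 / [ 1950/(2950×124×10³) + 1/(360×10³) ].
P = 4.333 / 8.109×10⁻⁶ = 534300 N.
σ = P/A = 534300/2950 = 181.1 MPa.

σ ≈ 181 MPa (tensile)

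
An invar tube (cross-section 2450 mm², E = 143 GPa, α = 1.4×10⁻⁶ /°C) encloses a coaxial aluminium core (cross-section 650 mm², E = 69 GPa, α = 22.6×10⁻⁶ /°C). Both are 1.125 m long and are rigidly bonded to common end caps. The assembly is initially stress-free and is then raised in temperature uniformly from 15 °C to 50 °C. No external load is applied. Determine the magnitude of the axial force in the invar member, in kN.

P ≈ 29.5 kN (tensile in the invar)

Equilibrium of a rigid end plate with no external load gives equal and opposite internal forces ±P in the two members. Since α_{aluminium} > α_{invar}, heating drives the aluminium into compression and the invar into tension.
Equating the net (thermal + elastic) strains gives |α₁ − α₂|·ΔT = P·[1/(A₁E₁) + 1/(A₂E₂)].
|α₁ − α₂|·ΔT = 21.2×10⁻⁶ × 35 = 0.000742.
1/(A₁E₁) + 1/(A₂E₂) = 1/(2450×143×10³) + 1/(650×69×10³) = 2.515×10⁻⁸ N⁻¹.
So P = 0.000742 / 2.515×10⁻⁸ = 29.5 kN.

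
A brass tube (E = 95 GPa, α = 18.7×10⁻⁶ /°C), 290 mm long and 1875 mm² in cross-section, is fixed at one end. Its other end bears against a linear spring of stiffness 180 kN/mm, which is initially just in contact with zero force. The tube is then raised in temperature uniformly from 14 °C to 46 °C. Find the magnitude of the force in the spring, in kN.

P ≈ 24.2 kN

The unrestrained thermal change is αΔT L = 18.7×10⁻⁶ × 32 × 290 = 0.1735 mm.
With a force P in the spring, the elastic change of the tube is PL/(AE) and that of the spring is P/k; compatibility requires their sum to equal δ_free.
P [ L/(AE) + 1/k ] = δ_free → P [ 290/(1875×95×10³) + 1/(180×10³) ] = 0.1735.
P = 0.1735 / 7.184×10⁻⁶ = 24160 N.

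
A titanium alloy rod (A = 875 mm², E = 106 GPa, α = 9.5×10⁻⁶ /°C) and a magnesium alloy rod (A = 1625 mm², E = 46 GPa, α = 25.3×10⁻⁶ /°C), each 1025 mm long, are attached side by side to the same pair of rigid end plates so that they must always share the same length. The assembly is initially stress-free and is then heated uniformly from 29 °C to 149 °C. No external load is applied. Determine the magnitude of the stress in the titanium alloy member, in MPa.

Equilibrium of a rigid end plate with no external load gives equal and opposite internal forces ±P in the two members. Since α_{magnesium alloy} > α_{titanium alloy}, heating drives the magnesium alloy into compression and the titanium alloy into tension.
Equating the net (thermal + elastic) strains gives |α₁ − α₂|·ΔT = P·[1/(A₁E₁) + 1/(A₂E₂)].
|α₁ − α₂|·ΔT = 15.8×10⁻⁶ × 120 = 0.001896.
1/(A₁E₁) + 1/(A₂E₂) = 1/(875×106×10³) + 1/(1625×46×10³) = 2.416×10⁻⁸ N⁻¹.
So P = 0.001896 / 2.416×10⁻⁸ = 78.48 kN.
σ_{titanium alloy} = P/A₁ = 78480/875 = 89.69 MPa, tensile.

σ ≈ 89.7 MPa (tensile)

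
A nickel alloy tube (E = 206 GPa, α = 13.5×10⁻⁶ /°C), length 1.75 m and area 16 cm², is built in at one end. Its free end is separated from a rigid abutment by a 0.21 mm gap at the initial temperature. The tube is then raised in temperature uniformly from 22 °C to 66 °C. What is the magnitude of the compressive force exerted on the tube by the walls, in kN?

P ≈ 156 kN

Free thermal elongation = αΔT L = 13.5×10⁻⁶ × 44 × 1750 = 1.04 mm.
The gap closes (δ_free > 0.21 mm) and the wall then resists a further 1.04 − 0.21 = 0.8295 mm of expansion.
So σ = E(δ_free − g)/L = 206×10³ × 0.8295/1750 = 97.64 MPa.
P = σA = 97.64 × 1600 = 156.2 kN.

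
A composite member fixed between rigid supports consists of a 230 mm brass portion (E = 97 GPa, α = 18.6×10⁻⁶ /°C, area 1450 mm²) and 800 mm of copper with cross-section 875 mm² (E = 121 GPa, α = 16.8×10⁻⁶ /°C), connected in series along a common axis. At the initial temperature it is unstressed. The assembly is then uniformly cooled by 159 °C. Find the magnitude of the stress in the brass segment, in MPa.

σ ≈ 211 MPa (tensile)

Free thermal contraction of the whole bar: Σ αᵢΔT Lᵢ = 18.6×10⁻⁶×159×230 + 16.8×10⁻⁶×159×800 = 2.817 mm.
The walls prevent any net length change, so an axial force P (same in every segment) develops. Compatibility: P · Σ Lᵢ/(AᵢEᵢ) = δ_free.
The series flexibility is Σ Lᵢ/(AᵢEᵢ) = 230/(1450×97×10³) + 800/(875×121×10³) = 9.191×10⁻⁶ mm/N.
Hence P = δ_free / Σ(L/AE) = 2.817/9.191×10⁻⁶ = 306.5 kN (tensile).
σ_{brass} = P / A = 306500 / 1450 = 211.4 MPa.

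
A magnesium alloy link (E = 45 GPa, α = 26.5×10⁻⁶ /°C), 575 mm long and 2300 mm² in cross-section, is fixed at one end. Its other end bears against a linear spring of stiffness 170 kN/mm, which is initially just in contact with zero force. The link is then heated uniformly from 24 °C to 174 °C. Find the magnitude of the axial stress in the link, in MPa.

σ ≈ 86.9 MPa (compressive)

The unrestrained thermal change is αΔT L = 26.5×10⁻⁶ × 150 × 575 = 2.286 mm.
With a force P in the spring, the elastic change of the link is PL/(AE) and that of the spring is P/k; compatibility requires their sum to equal δ_free.
P [ L/(AE) + 1/k ] = δ_free → P [ 575/(2300×45×10³) + 1/(170×10³) ] = 2.286.
P = 2.286 / 1.144×10⁻⁵ = 199800 N.
σ = P/A = 199800/2300 = 86.88 MPa.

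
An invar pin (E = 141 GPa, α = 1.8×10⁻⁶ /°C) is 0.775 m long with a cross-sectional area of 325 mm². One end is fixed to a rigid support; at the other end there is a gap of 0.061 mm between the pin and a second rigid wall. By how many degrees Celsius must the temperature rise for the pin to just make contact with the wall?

ΔT ≈ 43.7 °C

The gap closes when αΔT L = 0.061 mm, since the pin is still unstressed at that instant.
ΔT = 0.061 / (1.8×10⁻⁶ × 775) = 43.73 °C.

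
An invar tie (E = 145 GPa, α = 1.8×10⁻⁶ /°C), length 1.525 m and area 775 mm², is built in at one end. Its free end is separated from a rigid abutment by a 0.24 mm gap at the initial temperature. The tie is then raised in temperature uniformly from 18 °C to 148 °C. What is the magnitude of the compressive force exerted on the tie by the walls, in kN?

Free thermal elongation = αΔT L = 1.8×10⁻⁶ × 130 × 1525 = 0.3569 mm.
After closing the 0.24 mm clearance, 0.3569 − 0.24 = 0.1169 mm of expansion remains to be suppressed by the wall.
So σ = E(δ_free − g)/L = 145×10³ × 0.1169/1525 = 11.11 MPa.
Force on the wall = σA = 11.11 × 775 mm² = 8.611 kN.

P ≈ 8.61 kN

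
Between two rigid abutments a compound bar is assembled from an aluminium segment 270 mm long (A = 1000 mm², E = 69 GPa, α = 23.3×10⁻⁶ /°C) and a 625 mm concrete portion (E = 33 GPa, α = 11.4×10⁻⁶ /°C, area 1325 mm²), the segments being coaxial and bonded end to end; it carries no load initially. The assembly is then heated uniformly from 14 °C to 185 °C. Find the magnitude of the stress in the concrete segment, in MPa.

σ ≈ 95.1 MPa (compressive)

With the walls removed the bar would change length by δ_free = Σ αᵢΔT Lᵢ = 23.3×10⁻⁶×171×270 + 11.4×10⁻⁶×171×625 = 2.294 mm.
The rigid supports impose zero overall length change; the single axial force P common to all segments must satisfy P Σ Lᵢ/(AᵢEᵢ) = δ_free.
The series flexibility is Σ Lᵢ/(AᵢEᵢ) = 270/(1000×69×10³) + 625/(1325×33×10³) = 1.821×10⁻⁵ mm/N.
So P = 2.294 / 1.821×10⁻⁵ = 126 kN, compressive.
σ_{concrete} = P / A = 126000 / 1325 = 95.1 MPa.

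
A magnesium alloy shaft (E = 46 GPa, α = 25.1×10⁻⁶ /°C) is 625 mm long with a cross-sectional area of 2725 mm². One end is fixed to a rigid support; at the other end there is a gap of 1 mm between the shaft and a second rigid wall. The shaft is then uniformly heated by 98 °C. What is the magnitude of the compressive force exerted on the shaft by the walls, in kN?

P ≈ 108 kN

Free thermal elongation = αΔT L = 25.1×10⁻⁶ × 98 × 625 = 1.537 mm.
After closing the 1 mm clearance, 1.537 − 1 = 0.5374 mm of expansion remains to be suppressed by the wall.
Compatibility: PL/(AE) = 0.5374 mm, so σ = P/A = E × (0.5374/625) = 39.55 MPa.
P = σA = 39.55 × 2725 = 107.8 kN.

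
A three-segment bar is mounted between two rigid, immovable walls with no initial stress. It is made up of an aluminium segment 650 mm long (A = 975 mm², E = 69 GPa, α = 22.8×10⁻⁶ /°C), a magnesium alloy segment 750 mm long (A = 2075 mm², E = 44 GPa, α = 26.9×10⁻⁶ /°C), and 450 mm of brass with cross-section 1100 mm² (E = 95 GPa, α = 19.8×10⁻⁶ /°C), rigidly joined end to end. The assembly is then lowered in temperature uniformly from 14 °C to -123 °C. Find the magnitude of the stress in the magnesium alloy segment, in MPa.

If the supports were absent, the total length change would be Σ αᵢΔT Lᵢ = 22.8×10⁻⁶×137×650 + 26.9×10⁻⁶×137×750 + 19.8×10⁻⁶×137×450 = 6.015 mm.
Since the ends are fixed, an axial force P builds up, equal in every segment, with P · Σ Lᵢ/(AᵢEᵢ) = δ_free.
Σ Lᵢ/(AᵢEᵢ) = 650/(975×69×10³) + 750/(2075×44×10³) + 450/(1100×95×10³) = 2.218×10⁻⁵ mm/N.
P = 6.015 / 2.218×10⁻⁵ = 271200 N = 271.2 kN, tensile.
σ_{magnesium alloy} = P / A = 271200 / 2075 = 130.7 MPa.

σ ≈ 131 MPa (tensile)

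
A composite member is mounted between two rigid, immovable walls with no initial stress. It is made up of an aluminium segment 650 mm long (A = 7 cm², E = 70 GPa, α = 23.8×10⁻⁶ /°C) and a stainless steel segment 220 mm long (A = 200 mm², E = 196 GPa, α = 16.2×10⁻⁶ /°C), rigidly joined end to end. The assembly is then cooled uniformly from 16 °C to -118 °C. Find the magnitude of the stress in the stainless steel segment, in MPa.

With the walls removed the bar would change length by δ_free = Σ αᵢΔT Lᵢ = 23.8×10⁻⁶×134×650 + 16.2×10⁻⁶×134×220 = 2.551 mm.
The rigid supports impose zero overall length change; the single axial force P common to all segments must satisfy P Σ Lᵢ/(AᵢEᵢ) = δ_free.
The series flexibility is Σ Lᵢ/(AᵢEᵢ) = 650/(700×70×10³) + 220/(200×196×10³) = 1.888×10⁻⁵ mm/N.
Hence P = δ_free / Σ(L/AE) = 2.551/1.888×10⁻⁵ = 135.1 kN (tensile).
σ_{stainless steel} = P / A = 135100 / 200 = 675.6 MPa.

σ ≈ 676 MPa (tensile)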